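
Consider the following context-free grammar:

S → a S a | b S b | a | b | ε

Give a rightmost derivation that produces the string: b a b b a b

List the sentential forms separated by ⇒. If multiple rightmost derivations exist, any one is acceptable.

S ⇒ b S b ⇒ b a S a b ⇒ b a b S b a b ⇒ b a b b a b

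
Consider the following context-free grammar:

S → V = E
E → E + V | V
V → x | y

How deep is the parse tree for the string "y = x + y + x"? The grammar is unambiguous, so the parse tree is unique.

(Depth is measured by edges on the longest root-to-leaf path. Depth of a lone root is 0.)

5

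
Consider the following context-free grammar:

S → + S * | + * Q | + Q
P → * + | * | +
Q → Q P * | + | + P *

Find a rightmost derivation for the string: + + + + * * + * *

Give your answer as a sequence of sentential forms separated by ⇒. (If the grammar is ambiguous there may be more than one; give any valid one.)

S ⇒ + S * ⇒ + + Q * ⇒ + + Q P * * ⇒ + + Q * + * * ⇒ + + + P * * + * * ⇒ + + + + * * + * *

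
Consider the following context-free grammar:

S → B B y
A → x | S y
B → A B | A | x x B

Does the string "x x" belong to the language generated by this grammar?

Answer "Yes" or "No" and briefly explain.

No - no valid derivation exists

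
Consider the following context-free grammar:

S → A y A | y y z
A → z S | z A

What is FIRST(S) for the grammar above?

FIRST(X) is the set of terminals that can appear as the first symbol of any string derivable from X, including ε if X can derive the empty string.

We compute FIRST(S) using the standard algorithm.
FIRST(A) = {z}
FIRST(S) = {y, z}
Therefore, FIRST(S) = {y, z}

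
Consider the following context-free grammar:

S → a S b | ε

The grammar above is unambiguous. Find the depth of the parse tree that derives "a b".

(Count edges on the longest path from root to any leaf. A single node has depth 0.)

2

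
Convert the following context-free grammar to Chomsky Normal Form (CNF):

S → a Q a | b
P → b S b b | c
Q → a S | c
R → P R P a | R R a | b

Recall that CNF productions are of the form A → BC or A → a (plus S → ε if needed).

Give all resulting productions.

TA → a; S → b; TB → b; P → c; Q → c; R → b; S → TA X0; X0 → Q TA; P → TB X1; X1 → S X2; X2 → TB TB; Q → TA S; R → P X3; X3 → R X4; X4 → P TA; R → R X5; X5 → R TA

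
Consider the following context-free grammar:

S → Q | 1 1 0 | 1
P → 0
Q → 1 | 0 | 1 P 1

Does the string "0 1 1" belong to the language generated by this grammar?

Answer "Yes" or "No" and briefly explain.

No - no valid derivation exists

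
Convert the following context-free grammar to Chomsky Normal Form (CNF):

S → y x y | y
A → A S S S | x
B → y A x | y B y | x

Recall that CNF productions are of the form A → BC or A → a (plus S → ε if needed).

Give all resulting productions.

TY → y; TX → x; S → y; A → x; B → x; S → TY X0; X0 → TX TY; A → A X1; X1 → S X2; X2 → S S; B → TY X3; X3 → A TX; B → TY X4; X4 → B TY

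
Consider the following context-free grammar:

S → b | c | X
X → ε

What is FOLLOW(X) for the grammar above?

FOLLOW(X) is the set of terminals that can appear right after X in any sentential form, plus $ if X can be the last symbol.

We compute FOLLOW(X) using the standard algorithm.
FOLLOW(S) starts with {$}.
FIRST(S) = {b, c, ε}
FIRST(X) = {ε}
FOLLOW(S) = {$}
FOLLOW(X) = {$}
Therefore, FOLLOW(X) = {$}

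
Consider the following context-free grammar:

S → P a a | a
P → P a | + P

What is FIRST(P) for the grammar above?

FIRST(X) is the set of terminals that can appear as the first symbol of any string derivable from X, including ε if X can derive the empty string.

We compute FIRST(P) using the standard algorithm.
FIRST(P) = {+}
FIRST(S) = {+, a}
Therefore, FIRST(P) = {+}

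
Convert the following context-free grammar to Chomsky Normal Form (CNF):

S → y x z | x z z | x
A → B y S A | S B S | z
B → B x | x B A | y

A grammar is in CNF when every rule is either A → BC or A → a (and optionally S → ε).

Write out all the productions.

TY → y; TX → x; TZ → z; S → x; A → z; B → y; S → TY X0; X0 → TX TZ; S → TX X1; X1 → TZ TZ; A → B X2; X2 → TY X3; X3 → S A; A → S X4; X4 → B S; B → B TX; B → TX X5; X5 → B A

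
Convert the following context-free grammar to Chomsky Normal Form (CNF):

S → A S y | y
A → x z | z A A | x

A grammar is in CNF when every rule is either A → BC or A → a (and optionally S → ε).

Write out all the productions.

TY → y; S → y; TX → x; TZ → z; A → x; S → A X0; X0 → S TY; A → TX TZ; A → TZ X1; X1 → A A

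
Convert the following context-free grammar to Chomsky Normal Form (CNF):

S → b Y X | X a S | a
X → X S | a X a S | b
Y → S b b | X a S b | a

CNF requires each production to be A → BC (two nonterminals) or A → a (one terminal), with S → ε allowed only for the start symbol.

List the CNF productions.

TB → b; TA → a; S → a; X → b; Y → a; S → TB X0; X0 → Y X; S → X X1; X1 → TA S; X → X S; X → TA X2; X2 → X X3; X3 → TA S; Y → S X4; X4 → TB TB; Y → X X5; X5 → TA X6; X6 → S TB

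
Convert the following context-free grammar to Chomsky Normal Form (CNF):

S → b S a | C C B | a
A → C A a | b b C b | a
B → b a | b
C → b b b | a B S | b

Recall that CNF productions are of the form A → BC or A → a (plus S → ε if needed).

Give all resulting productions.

TB → b; TA → a; S → a; A → a; B → b; C → b; S → TB X0; X0 → S TA; S → C X1; X1 → C B; A → C X2; X2 → A TA; A → TB X3; X3 → TB X4; X4 → C TB; B → TB TA; C → TB X5; X5 → TB TB; C → TA X6; X6 → B S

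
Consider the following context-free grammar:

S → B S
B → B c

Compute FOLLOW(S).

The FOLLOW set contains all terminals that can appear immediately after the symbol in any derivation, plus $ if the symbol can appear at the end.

We compute FOLLOW(S) using the standard algorithm.
FOLLOW(S) starts with {$}.
FIRST(B) = {}
FIRST(S) = {}
FOLLOW(B) = {c}
FOLLOW(S) = {$}
Therefore, FOLLOW(S) = {$}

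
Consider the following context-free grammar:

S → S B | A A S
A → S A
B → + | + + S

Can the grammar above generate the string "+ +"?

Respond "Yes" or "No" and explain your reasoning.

No - no valid derivation exists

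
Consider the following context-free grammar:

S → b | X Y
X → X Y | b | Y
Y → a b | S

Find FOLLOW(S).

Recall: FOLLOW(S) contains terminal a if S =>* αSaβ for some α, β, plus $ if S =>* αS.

We compute FOLLOW(S) using the standard algorithm.
FOLLOW(S) starts with {$}.
FIRST(S) = {a, b}
FIRST(X) = {a, b}
FIRST(Y) = {a, b}
FOLLOW(S) = {$, a, b}
FOLLOW(X) = {a, b}
FOLLOW(Y) = {$, a, b}
Therefore, FOLLOW(S) = {$, a, b}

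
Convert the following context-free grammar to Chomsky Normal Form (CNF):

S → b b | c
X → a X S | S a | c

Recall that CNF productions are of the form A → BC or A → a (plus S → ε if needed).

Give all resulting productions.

TB → b; S → c; TA → a; X → c; S → TB TB; X → TA X0; X0 → X S; X → S TA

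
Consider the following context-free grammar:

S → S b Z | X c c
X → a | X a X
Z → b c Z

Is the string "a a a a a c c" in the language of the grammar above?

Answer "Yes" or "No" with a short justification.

Yes - a valid derivation exists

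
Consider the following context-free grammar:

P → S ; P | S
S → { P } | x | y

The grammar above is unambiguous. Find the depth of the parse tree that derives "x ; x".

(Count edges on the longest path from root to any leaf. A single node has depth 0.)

3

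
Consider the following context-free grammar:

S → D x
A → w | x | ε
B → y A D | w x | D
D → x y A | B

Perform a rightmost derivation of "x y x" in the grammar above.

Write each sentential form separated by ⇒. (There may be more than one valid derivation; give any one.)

S ⇒ D x ⇒ x y A x ⇒ x y x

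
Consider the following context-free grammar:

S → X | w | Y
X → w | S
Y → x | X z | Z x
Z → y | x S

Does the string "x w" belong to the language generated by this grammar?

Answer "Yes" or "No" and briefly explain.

No - no valid derivation exists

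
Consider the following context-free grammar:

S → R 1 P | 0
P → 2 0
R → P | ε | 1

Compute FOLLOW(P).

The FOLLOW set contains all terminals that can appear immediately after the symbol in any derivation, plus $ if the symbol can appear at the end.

We compute FOLLOW(P) using the standard algorithm.
FOLLOW(S) starts with {$}.
FIRST(P) = {2}
FIRST(R) = {1, 2, ε}
FIRST(S) = {0, 1, 2}
FOLLOW(P) = {$, 1}
FOLLOW(R) = {1}
FOLLOW(S) = {$}
Therefore, FOLLOW(P) = {$, 1}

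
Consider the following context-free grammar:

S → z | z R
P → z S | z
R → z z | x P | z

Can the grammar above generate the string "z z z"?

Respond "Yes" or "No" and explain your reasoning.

Yes - a valid derivation exists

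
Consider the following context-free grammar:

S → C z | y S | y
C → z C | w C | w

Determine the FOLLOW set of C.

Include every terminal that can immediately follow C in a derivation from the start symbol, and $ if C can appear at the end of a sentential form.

We compute FOLLOW(C) using the standard algorithm.
FOLLOW(S) starts with {$}.
FIRST(C) = {w, z}
FIRST(S) = {w, y, z}
FOLLOW(C) = {z}
FOLLOW(S) = {$}
Therefore, FOLLOW(C) = {z}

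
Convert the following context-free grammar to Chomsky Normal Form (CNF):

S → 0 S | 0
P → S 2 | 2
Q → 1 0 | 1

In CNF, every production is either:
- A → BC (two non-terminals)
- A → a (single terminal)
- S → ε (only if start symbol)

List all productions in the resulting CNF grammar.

T0 → 0; S → 0; T2 → 2; P → 2; T1 → 1; Q → 1; S → T0 S; P → S T2; Q → T1 T0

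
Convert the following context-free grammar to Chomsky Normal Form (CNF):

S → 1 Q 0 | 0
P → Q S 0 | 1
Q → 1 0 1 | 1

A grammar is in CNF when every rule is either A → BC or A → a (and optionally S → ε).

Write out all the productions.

T1 → 1; T0 → 0; S → 0; P → 1; Q → 1; S → T1 X0; X0 → Q T0; P → Q X1; X1 → S T0; Q → T1 X2; X2 → T0 T1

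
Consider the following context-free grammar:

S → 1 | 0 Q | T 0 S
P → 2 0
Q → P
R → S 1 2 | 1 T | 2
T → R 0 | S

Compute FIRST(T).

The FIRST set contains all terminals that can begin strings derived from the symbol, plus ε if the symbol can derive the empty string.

We compute FIRST(T) using the standard algorithm.
FIRST(P) = {2}
FIRST(Q) = {2}
FIRST(R) = {0, 1, 2}
FIRST(S) = {0, 1, 2}
FIRST(T) = {0, 1, 2}
Therefore, FIRST(T) = {0, 1, 2}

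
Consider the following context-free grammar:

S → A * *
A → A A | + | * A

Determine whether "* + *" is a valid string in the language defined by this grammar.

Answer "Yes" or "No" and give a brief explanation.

No - no valid derivation exists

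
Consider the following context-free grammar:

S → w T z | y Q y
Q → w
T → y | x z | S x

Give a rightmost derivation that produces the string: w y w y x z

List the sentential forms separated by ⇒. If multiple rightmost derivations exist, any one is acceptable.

S ⇒ w T z ⇒ w S x z ⇒ w y Q y x z ⇒ w y w y x z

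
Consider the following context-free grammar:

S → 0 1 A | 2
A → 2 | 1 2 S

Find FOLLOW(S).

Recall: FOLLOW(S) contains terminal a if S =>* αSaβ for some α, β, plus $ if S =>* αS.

We compute FOLLOW(S) using the standard algorithm.
FOLLOW(S) starts with {$}.
FIRST(A) = {1, 2}
FIRST(S) = {0, 2}
FOLLOW(A) = {$}
FOLLOW(S) = {$}
Therefore, FOLLOW(S) = {$}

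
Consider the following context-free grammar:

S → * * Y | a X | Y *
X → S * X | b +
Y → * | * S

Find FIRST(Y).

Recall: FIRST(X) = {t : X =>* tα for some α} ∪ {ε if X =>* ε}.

We compute FIRST(Y) using the standard algorithm.
FIRST(S) = {*, a}
FIRST(X) = {*, a, b}
FIRST(Y) = {*}
Therefore, FIRST(Y) = {*}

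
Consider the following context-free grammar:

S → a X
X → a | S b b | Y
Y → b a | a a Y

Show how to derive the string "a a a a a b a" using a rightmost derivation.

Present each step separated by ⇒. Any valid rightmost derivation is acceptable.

S ⇒ a X ⇒ a Y ⇒ a a a Y ⇒ a a a a a Y ⇒ a a a a a b a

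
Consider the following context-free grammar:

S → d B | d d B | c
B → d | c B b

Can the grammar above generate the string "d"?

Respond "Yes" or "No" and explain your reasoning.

No - no valid derivation exists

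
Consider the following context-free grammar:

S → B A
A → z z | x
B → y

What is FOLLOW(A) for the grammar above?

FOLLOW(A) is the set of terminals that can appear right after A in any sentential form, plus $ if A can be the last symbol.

We compute FOLLOW(A) using the standard algorithm.
FOLLOW(S) starts with {$}.
FIRST(A) = {x, z}
FIRST(B) = {y}
FIRST(S) = {y}
FOLLOW(A) = {$}
FOLLOW(B) = {x, z}
FOLLOW(S) = {$}
Therefore, FOLLOW(A) = {$}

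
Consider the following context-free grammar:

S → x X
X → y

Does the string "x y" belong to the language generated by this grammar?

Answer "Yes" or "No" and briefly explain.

Yes - a valid derivation exists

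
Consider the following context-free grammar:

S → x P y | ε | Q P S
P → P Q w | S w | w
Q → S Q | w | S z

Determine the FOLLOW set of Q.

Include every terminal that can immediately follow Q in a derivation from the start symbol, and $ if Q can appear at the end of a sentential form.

We compute FOLLOW(Q) using the standard algorithm.
FOLLOW(S) starts with {$}.
FIRST(P) = {w, x, z}
FIRST(Q) = {w, x, z}
FIRST(S) = {w, x, z, ε}
FOLLOW(P) = {$, w, x, y, z}
FOLLOW(Q) = {w, x, z}
FOLLOW(S) = {$, w, x, z}
Therefore, FOLLOW(Q) = {w, x, z}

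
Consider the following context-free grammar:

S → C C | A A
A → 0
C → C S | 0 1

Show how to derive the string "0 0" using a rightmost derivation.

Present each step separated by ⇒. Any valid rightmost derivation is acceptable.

S ⇒ A A ⇒ A 0 ⇒ 0 0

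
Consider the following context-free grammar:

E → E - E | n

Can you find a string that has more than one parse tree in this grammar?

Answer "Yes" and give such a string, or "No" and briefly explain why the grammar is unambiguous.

Yes - the string 'n - n - n - n - n' has two distinct parse trees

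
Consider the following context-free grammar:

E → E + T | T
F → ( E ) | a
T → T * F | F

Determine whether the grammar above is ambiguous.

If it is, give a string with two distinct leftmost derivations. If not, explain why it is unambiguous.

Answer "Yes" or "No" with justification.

No - the grammar is unambiguous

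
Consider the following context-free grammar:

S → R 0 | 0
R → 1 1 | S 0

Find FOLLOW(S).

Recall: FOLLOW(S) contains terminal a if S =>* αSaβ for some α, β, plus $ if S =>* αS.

We compute FOLLOW(S) using the standard algorithm.
FOLLOW(S) starts with {$}.
FIRST(R) = {0, 1}
FIRST(S) = {0, 1}
FOLLOW(R) = {0}
FOLLOW(S) = {$, 0}
Therefore, FOLLOW(S) = {$, 0}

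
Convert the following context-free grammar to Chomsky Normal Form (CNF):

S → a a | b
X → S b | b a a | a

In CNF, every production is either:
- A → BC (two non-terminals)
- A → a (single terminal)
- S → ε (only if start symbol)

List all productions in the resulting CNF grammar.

TA → a; S → b; TB → b; X → a; S → TA TA; X → S TB; X → TB X0; X0 → TA TA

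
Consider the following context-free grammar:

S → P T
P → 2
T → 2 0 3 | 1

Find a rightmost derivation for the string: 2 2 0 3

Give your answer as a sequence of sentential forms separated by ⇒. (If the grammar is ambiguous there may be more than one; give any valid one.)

S ⇒ P T ⇒ P 2 0 3 ⇒ 2 2 0 3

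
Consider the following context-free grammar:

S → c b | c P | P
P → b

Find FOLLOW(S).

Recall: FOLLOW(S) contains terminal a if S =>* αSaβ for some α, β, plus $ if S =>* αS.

We compute FOLLOW(S) using the standard algorithm.
FOLLOW(S) starts with {$}.
FIRST(P) = {b}
FIRST(S) = {b, c}
FOLLOW(P) = {$}
FOLLOW(S) = {$}
Therefore, FOLLOW(S) = {$}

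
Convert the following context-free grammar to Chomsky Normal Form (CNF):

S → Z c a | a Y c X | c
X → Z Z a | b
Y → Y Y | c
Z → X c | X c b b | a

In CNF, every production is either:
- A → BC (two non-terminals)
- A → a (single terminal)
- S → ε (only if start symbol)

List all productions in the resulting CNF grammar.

TC → c; TA → a; S → c; X → b; Y → c; TB → b; Z → a; S → Z X0; X0 → TC TA; S → TA X1; X1 → Y X2; X2 → TC X; X → Z X3; X3 → Z TA; Y → Y Y; Z → X TC; Z → X X4; X4 → TC X5; X5 → TB TB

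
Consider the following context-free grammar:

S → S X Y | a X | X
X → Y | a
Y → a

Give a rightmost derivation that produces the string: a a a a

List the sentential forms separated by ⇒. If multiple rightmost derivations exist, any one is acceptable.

S ⇒ S X Y ⇒ S X a ⇒ S a a ⇒ a X a a ⇒ a a a a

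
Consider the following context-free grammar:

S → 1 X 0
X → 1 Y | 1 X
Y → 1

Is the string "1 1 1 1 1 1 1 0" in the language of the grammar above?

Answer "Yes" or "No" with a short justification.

Yes - a valid derivation exists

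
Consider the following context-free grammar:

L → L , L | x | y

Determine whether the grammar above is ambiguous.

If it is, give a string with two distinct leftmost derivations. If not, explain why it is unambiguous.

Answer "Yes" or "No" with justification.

Yes - the string 'x , y , x , x , y' has two distinct leftmost derivations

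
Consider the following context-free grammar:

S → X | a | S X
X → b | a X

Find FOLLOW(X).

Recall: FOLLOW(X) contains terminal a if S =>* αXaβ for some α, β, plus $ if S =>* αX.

We compute FOLLOW(X) using the standard algorithm.
FOLLOW(S) starts with {$}.
FIRST(S) = {a, b}
FIRST(X) = {a, b}
FOLLOW(S) = {$, a, b}
FOLLOW(X) = {$, a, b}
Therefore, FOLLOW(X) = {$, a, b}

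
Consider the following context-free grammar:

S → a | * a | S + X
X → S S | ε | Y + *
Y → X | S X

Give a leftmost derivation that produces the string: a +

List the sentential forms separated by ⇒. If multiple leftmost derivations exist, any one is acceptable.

S ⇒ S + X ⇒ a + X ⇒ a +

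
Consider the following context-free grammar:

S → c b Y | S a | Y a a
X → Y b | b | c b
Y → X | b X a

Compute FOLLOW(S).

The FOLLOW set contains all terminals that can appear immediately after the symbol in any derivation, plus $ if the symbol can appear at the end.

We compute FOLLOW(S) using the standard algorithm.
FOLLOW(S) starts with {$}.
FIRST(S) = {b, c}
FIRST(X) = {b, c}
FIRST(Y) = {b, c}
FOLLOW(S) = {$, a}
FOLLOW(X) = {$, a, b}
FOLLOW(Y) = {$, a, b}
Therefore, FOLLOW(S) = {$, a}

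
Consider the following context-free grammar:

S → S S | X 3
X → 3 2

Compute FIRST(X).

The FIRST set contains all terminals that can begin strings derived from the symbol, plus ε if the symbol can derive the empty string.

We compute FIRST(X) using the standard algorithm.
FIRST(S) = {3}
FIRST(X) = {3}
Therefore, FIRST(X) = {3}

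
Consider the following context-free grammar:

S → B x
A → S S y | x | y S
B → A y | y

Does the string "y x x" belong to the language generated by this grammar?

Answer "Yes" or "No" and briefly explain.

No - no valid derivation exists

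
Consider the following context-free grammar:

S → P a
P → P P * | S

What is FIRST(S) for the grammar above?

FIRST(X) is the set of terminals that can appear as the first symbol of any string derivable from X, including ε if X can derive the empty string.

We compute FIRST(S) using the standard algorithm.
FIRST(P) = {}
FIRST(S) = {}
Therefore, FIRST(S) = {}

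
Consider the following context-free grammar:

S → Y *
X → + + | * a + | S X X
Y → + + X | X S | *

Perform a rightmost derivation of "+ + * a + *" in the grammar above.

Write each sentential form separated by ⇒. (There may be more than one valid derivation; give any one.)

S ⇒ Y * ⇒ + + X * ⇒ + + * a + *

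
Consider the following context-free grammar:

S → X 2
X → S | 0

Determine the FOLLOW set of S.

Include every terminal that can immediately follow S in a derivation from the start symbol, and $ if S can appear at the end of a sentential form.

We compute FOLLOW(S) using the standard algorithm.
FOLLOW(S) starts with {$}.
FIRST(S) = {0}
FIRST(X) = {0}
FOLLOW(S) = {$, 2}
FOLLOW(X) = {2}
Therefore, FOLLOW(S) = {$, 2}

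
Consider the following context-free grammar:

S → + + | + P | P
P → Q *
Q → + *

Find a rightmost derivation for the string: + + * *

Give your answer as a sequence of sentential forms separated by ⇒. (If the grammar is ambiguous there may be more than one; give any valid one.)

S ⇒ + P ⇒ + Q * ⇒ + + * *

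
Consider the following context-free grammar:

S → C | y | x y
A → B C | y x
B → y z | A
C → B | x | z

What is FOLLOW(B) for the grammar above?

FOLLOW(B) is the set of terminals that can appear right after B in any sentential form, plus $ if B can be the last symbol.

We compute FOLLOW(B) using the standard algorithm.
FOLLOW(S) starts with {$}.
FIRST(A) = {y}
FIRST(B) = {y}
FIRST(C) = {x, y, z}
FIRST(S) = {x, y, z}
FOLLOW(A) = {$, x, y, z}
FOLLOW(B) = {$, x, y, z}
FOLLOW(C) = {$, x, y, z}
FOLLOW(S) = {$}
Therefore, FOLLOW(B) = {$, x, y, z}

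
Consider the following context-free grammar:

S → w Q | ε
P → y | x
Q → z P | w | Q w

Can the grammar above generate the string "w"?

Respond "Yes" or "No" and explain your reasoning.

No - no valid derivation exists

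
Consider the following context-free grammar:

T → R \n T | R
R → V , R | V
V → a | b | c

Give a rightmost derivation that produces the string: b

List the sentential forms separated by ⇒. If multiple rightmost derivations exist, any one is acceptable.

T ⇒ R ⇒ V ⇒ b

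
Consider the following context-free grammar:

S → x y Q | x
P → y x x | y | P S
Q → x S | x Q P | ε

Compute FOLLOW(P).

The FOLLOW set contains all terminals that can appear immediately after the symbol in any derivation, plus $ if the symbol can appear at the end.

We compute FOLLOW(P) using the standard algorithm.
FOLLOW(S) starts with {$}.
FIRST(P) = {y}
FIRST(Q) = {x, ε}
FIRST(S) = {x}
FOLLOW(P) = {$, x, y}
FOLLOW(Q) = {$, x, y}
FOLLOW(S) = {$, x, y}
Therefore, FOLLOW(P) = {$, x, y}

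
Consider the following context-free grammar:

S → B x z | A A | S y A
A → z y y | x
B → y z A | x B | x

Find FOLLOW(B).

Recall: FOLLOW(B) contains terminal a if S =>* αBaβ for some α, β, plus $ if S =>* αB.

We compute FOLLOW(B) using the standard algorithm.
FOLLOW(S) starts with {$}.
FIRST(A) = {x, z}
FIRST(B) = {x, y}
FIRST(S) = {x, y, z}
FOLLOW(A) = {$, x, y, z}
FOLLOW(B) = {x}
FOLLOW(S) = {$, y}
Therefore, FOLLOW(B) = {x}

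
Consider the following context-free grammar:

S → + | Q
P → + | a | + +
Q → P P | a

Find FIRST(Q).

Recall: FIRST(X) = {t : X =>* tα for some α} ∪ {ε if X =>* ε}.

We compute FIRST(Q) using the standard algorithm.
FIRST(P) = {+, a}
FIRST(Q) = {+, a}
FIRST(S) = {+, a}
Therefore, FIRST(Q) = {+, a}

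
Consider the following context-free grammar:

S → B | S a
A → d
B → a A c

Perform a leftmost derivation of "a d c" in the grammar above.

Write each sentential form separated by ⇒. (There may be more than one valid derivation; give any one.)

S ⇒ B ⇒ a A c ⇒ a d c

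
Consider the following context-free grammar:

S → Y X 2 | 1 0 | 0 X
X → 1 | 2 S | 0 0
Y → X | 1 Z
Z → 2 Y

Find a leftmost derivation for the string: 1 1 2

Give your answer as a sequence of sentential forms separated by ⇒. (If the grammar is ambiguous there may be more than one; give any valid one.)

S ⇒ Y X 2 ⇒ X X 2 ⇒ 1 X 2 ⇒ 1 1 2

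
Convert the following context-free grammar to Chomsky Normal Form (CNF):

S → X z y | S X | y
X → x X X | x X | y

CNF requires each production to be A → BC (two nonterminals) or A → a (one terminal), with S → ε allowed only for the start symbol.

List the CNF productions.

TZ → z; TY → y; S → y; TX → x; X → y; S → X X0; X0 → TZ TY; S → S X; X → TX X1; X1 → X X; X → TX X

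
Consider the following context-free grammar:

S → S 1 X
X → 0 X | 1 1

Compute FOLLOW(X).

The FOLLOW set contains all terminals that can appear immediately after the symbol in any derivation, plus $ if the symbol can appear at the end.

We compute FOLLOW(X) using the standard algorithm.
FOLLOW(S) starts with {$}.
FIRST(S) = {}
FIRST(X) = {0, 1}
FOLLOW(S) = {$, 1}
FOLLOW(X) = {$, 1}
Therefore, FOLLOW(X) = {$, 1}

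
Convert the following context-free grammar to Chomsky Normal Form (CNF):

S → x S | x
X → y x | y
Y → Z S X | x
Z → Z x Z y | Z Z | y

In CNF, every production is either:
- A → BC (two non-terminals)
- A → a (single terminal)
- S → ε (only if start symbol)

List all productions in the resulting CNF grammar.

TX → x; S → x; TY → y; X → y; Y → x; Z → y; S → TX S; X → TY TX; Y → Z X0; X0 → S X; Z → Z X1; X1 → TX X2; X2 → Z TY; Z → Z Z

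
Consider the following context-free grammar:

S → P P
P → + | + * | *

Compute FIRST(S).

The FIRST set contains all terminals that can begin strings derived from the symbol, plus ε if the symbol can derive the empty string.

We compute FIRST(S) using the standard algorithm.
FIRST(P) = {*, +}
FIRST(S) = {*, +}
Therefore, FIRST(S) = {*, +}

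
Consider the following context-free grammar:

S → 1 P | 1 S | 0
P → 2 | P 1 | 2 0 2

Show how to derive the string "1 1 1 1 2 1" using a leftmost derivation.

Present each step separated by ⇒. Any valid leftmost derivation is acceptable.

S ⇒ 1 S ⇒ 1 1 S ⇒ 1 1 1 S ⇒ 1 1 1 1 P ⇒ 1 1 1 1 P 1 ⇒ 1 1 1 1 2 1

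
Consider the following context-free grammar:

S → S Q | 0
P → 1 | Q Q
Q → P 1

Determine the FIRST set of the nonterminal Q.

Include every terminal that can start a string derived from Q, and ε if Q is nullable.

We compute FIRST(Q) using the standard algorithm.
FIRST(P) = {1}
FIRST(Q) = {1}
FIRST(S) = {0}
Therefore, FIRST(Q) = {1}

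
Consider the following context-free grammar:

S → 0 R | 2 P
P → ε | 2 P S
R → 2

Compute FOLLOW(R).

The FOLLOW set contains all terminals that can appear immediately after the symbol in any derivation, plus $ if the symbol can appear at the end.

We compute FOLLOW(R) using the standard algorithm.
FOLLOW(S) starts with {$}.
FIRST(P) = {2, ε}
FIRST(R) = {2}
FIRST(S) = {0, 2}
FOLLOW(P) = {$, 0, 2}
FOLLOW(R) = {$, 0, 2}
FOLLOW(S) = {$, 0, 2}
Therefore, FOLLOW(R) = {$, 0, 2}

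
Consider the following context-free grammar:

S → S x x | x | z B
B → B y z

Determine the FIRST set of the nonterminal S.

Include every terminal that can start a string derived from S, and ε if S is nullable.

We compute FIRST(S) using the standard algorithm.
FIRST(B) = {}
FIRST(S) = {x, z}
Therefore, FIRST(S) = {x, z}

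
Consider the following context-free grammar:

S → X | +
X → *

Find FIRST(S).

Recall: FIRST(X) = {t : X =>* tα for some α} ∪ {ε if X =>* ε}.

We compute FIRST(S) using the standard algorithm.
FIRST(S) = {*, +}
FIRST(X) = {*}
Therefore, FIRST(S) = {*, +}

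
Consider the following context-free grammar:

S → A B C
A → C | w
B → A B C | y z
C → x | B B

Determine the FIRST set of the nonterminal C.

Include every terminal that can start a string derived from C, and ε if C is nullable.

We compute FIRST(C) using the standard algorithm.
FIRST(A) = {w, x, y}
FIRST(B) = {w, x, y}
FIRST(C) = {w, x, y}
FIRST(S) = {w, x, y}
Therefore, FIRST(C) = {w, x, y}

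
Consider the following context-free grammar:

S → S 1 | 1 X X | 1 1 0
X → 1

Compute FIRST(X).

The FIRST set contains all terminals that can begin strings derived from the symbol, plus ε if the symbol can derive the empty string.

We compute FIRST(X) using the standard algorithm.
FIRST(S) = {1}
FIRST(X) = {1}
Therefore, FIRST(X) = {1}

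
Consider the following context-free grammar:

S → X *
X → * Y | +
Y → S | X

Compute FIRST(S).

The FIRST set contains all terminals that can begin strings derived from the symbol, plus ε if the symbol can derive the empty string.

We compute FIRST(S) using the standard algorithm.
FIRST(S) = {*, +}
FIRST(X) = {*, +}
FIRST(Y) = {*, +}
Therefore, FIRST(S) = {*, +}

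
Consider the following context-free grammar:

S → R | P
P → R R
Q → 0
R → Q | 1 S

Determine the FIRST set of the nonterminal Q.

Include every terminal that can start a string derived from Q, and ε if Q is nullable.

We compute FIRST(Q) using the standard algorithm.
FIRST(P) = {0, 1}
FIRST(Q) = {0}
FIRST(R) = {0, 1}
FIRST(S) = {0, 1}
Therefore, FIRST(Q) = {0}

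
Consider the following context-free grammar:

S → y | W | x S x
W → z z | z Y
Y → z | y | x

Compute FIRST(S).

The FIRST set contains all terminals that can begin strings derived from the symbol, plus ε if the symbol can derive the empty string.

We compute FIRST(S) using the standard algorithm.
FIRST(S) = {x, y, z}
FIRST(W) = {z}
FIRST(Y) = {x, y, z}
Therefore, FIRST(S) = {x, y, z}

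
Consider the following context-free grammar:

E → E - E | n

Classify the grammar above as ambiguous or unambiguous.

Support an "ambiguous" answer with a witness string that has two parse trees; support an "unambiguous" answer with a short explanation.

Ambiguous - the string 'n - n - n - n - n' has two distinct parse trees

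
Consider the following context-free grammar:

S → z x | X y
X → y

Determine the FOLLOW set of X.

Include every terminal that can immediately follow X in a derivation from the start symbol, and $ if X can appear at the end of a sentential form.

We compute FOLLOW(X) using the standard algorithm.
FOLLOW(S) starts with {$}.
FIRST(S) = {y, z}
FIRST(X) = {y}
FOLLOW(S) = {$}
FOLLOW(X) = {y}
Therefore, FOLLOW(X) = {y}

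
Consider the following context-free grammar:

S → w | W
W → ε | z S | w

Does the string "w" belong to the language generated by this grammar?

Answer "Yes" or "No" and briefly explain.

Yes - a valid derivation exists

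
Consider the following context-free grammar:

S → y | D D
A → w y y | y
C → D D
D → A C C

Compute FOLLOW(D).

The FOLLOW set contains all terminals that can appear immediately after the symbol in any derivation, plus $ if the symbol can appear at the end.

We compute FOLLOW(D) using the standard algorithm.
FOLLOW(S) starts with {$}.
FIRST(A) = {w, y}
FIRST(C) = {w, y}
FIRST(D) = {w, y}
FIRST(S) = {w, y}
FOLLOW(A) = {w, y}
FOLLOW(C) = {$, w, y}
FOLLOW(D) = {$, w, y}
FOLLOW(S) = {$}
Therefore, FOLLOW(D) = {$, w, y}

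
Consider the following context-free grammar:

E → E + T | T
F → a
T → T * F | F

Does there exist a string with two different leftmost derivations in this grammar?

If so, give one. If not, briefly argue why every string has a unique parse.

No - every string in the language has a unique leftmost derivation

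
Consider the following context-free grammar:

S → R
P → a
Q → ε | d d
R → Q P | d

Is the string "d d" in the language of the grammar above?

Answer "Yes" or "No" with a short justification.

No - no valid derivation exists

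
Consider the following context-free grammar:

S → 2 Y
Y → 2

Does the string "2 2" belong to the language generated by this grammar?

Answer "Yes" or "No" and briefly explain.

Yes - a valid derivation exists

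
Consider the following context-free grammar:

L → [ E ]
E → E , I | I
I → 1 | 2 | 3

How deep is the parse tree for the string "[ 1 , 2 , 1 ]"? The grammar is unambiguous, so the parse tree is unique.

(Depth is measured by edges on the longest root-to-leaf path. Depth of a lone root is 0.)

5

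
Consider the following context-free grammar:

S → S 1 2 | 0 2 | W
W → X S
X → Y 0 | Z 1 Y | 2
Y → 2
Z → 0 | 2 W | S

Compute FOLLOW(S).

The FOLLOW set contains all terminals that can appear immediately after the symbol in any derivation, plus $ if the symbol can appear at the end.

We compute FOLLOW(S) using the standard algorithm.
FOLLOW(S) starts with {$}.
FIRST(S) = {0, 2}
FIRST(W) = {0, 2}
FIRST(X) = {0, 2}
FIRST(Y) = {2}
FIRST(Z) = {0, 2}
FOLLOW(S) = {$, 1}
FOLLOW(W) = {$, 1}
FOLLOW(X) = {0, 2}
FOLLOW(Y) = {0, 2}
FOLLOW(Z) = {1}
Therefore, FOLLOW(S) = {$, 1}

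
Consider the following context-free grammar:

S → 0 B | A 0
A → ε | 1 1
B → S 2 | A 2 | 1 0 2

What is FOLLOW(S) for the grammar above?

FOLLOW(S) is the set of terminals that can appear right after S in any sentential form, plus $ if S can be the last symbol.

We compute FOLLOW(S) using the standard algorithm.
FOLLOW(S) starts with {$}.
FIRST(A) = {1, ε}
FIRST(B) = {0, 1, 2}
FIRST(S) = {0, 1}
FOLLOW(A) = {0, 2}
FOLLOW(B) = {$, 2}
FOLLOW(S) = {$, 2}
Therefore, FOLLOW(S) = {$, 2}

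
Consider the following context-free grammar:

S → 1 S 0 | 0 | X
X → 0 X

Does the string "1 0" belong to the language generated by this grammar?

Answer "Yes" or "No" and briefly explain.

No - no valid derivation exists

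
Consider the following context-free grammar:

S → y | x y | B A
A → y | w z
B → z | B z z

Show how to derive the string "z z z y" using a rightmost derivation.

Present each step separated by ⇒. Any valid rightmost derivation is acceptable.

S ⇒ B A ⇒ B y ⇒ B z z y ⇒ z z z y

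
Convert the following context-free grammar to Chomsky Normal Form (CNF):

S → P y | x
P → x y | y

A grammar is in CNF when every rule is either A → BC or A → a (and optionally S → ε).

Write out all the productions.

TY → y; S → x; TX → x; P → y; S → P TY; P → TX TY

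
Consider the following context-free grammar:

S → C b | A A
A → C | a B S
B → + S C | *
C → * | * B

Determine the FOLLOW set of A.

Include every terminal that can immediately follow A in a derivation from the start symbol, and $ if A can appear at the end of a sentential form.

We compute FOLLOW(A) using the standard algorithm.
FOLLOW(S) starts with {$}.
FIRST(A) = {*, a}
FIRST(B) = {*, +}
FIRST(C) = {*}
FIRST(S) = {*, a}
FOLLOW(A) = {$, *, a}
FOLLOW(B) = {$, *, a, b}
FOLLOW(C) = {$, *, a, b}
FOLLOW(S) = {$, *, a}
Therefore, FOLLOW(A) = {$, *, a}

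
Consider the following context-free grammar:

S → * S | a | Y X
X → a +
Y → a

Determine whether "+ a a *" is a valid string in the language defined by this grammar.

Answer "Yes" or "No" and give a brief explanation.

No - no valid derivation exists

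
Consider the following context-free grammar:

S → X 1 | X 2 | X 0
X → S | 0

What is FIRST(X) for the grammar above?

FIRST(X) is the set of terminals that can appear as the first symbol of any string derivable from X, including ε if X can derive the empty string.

We compute FIRST(X) using the standard algorithm.
FIRST(S) = {0}
FIRST(X) = {0}
Therefore, FIRST(X) = {0}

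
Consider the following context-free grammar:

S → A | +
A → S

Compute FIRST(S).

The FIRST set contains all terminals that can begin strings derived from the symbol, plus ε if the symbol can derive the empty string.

We compute FIRST(S) using the standard algorithm.
FIRST(A) = {+}
FIRST(S) = {+}
Therefore, FIRST(S) = {+}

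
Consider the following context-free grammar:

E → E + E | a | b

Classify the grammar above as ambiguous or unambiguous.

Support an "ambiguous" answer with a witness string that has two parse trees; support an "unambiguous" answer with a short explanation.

Ambiguous - the string 'a + b + b + b + a + a' has two distinct parse trees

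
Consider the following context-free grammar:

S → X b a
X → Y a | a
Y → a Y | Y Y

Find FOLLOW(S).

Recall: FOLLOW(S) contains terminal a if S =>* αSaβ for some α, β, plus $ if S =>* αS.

We compute FOLLOW(S) using the standard algorithm.
FOLLOW(S) starts with {$}.
FIRST(S) = {a}
FIRST(X) = {a}
FIRST(Y) = {a}
FOLLOW(S) = {$}
FOLLOW(X) = {b}
FOLLOW(Y) = {a}
Therefore, FOLLOW(S) = {$}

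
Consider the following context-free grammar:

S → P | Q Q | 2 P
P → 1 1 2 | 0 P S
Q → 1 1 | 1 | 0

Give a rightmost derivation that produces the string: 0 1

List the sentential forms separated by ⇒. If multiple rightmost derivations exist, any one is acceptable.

S ⇒ Q Q ⇒ Q 1 ⇒ 0 1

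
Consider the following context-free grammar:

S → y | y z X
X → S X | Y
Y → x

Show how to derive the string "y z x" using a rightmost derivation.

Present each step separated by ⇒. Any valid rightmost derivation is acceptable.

S ⇒ y z X ⇒ y z Y ⇒ y z x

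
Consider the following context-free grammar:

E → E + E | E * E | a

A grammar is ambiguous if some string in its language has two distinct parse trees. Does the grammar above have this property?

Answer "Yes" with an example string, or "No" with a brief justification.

Yes - the string 'a + a + a * a' has two distinct parse trees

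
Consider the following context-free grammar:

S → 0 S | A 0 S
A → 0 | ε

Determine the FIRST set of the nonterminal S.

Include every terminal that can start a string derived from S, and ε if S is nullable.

We compute FIRST(S) using the standard algorithm.
FIRST(A) = {0, ε}
FIRST(S) = {0}
Therefore, FIRST(S) = {0}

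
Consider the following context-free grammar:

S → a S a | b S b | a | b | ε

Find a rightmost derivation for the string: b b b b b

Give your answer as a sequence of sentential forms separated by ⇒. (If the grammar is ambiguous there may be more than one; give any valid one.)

S ⇒ b S b ⇒ b b S b b ⇒ b b b b b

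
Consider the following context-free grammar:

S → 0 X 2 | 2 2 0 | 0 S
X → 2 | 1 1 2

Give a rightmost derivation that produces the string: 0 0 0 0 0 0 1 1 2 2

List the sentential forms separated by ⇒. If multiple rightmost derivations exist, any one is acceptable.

S ⇒ 0 S ⇒ 0 0 S ⇒ 0 0 0 S ⇒ 0 0 0 0 S ⇒ 0 0 0 0 0 S ⇒ 0 0 0 0 0 0 X 2 ⇒ 0 0 0 0 0 0 1 1 2 2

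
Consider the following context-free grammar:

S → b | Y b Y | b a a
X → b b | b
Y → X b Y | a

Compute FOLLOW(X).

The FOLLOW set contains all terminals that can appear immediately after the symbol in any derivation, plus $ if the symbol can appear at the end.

We compute FOLLOW(X) using the standard algorithm.
FOLLOW(S) starts with {$}.
FIRST(S) = {a, b}
FIRST(X) = {b}
FIRST(Y) = {a, b}
FOLLOW(S) = {$}
FOLLOW(X) = {b}
FOLLOW(Y) = {$, b}
Therefore, FOLLOW(X) = {b}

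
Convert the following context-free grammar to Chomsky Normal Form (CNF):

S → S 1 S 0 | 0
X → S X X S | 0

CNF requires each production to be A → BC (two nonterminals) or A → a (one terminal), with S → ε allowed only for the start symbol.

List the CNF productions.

T1 → 1; T0 → 0; S → 0; X → 0; S → S X0; X0 → T1 X1; X1 → S T0; X → S X2; X2 → X X3; X3 → X S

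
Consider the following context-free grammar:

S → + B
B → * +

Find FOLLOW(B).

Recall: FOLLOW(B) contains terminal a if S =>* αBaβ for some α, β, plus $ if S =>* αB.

We compute FOLLOW(B) using the standard algorithm.
FOLLOW(S) starts with {$}.
FIRST(B) = {*}
FIRST(S) = {+}
FOLLOW(B) = {$}
FOLLOW(S) = {$}
Therefore, FOLLOW(B) = {$}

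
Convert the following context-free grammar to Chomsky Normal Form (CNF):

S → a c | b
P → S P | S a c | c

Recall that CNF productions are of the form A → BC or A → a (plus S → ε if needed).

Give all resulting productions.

TA → a; TC → c; S → b; P → c; S → TA TC; P → S P; P → S X0; X0 → TA TC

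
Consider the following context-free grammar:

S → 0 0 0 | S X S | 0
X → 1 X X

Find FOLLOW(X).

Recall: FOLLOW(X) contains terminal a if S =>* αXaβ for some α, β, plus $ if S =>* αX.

We compute FOLLOW(X) using the standard algorithm.
FOLLOW(S) starts with {$}.
FIRST(S) = {0}
FIRST(X) = {1}
FOLLOW(S) = {$, 1}
FOLLOW(X) = {0, 1}
Therefore, FOLLOW(X) = {0, 1}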